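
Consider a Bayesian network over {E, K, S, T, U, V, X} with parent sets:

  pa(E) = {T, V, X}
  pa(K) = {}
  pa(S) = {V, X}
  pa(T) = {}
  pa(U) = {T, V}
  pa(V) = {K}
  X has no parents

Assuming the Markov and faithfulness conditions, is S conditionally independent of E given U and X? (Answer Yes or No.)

No

There are 3 undirected paths between S and E; checking each against the conditioning set {U, X}:
Path 1: S ← V → U ← T → E
  V is a fork and V is not conditioned on; U is a collider and U is conditioned on, which opens it; T is a fork and T is not conditioned on — no node blocks this path, so it is active.
Path 2: S ← V → E
  V is a fork and V is not conditioned on — no node blocks this path, so it is active.
Path 3: S ← X → E
  X is a fork here and X is conditioned on, so the path is blocked at X.
Because an active path exists, S and E are not d-separated.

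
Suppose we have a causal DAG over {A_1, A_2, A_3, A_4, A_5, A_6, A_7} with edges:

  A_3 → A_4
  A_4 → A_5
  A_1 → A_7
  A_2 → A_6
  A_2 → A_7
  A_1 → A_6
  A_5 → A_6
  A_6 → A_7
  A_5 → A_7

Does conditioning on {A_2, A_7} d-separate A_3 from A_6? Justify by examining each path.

We examine all 4 paths between A_3 and A_6:
  1. A_3 → A_4 → A_5 → A_7 ← A_2 → A_6 — A_4:chain[open]; A_5:chain[open]; A_7:collider[open]; A_2:fork[blocks] ⇒ blocked
  2. A_3 → A_4 → A_5 → A_7 ← A_1 → A_6 — A_4:chain[open]; A_5:chain[open]; A_7:collider[open]; A_1:fork[open] ⇒ active
  3. A_3 → A_4 → A_5 → A_7 ← A_6 — A_4:chain[open]; A_5:chain[open]; A_7:collider[open] ⇒ active
  4. A_3 → A_4 → A_5 → A_6 — A_4:chain[open]; A_5:chain[open] ⇒ active
Because an active path exists, A_3 and A_6 are not d-separated.

No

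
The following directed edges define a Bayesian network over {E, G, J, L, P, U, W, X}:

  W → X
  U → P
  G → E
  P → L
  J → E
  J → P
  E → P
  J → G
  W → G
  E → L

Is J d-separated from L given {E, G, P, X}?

Yes — J and L are d-separated given {E, G, P, X}.

Enumerating the 6 paths from J to L and testing each for blocking by {E, G, P, X}:
Path 1: J → P → L
  P is a chain here and P is conditioned on, so the path is blocked at P.
Path 2: J → P ← E → L
  E is a fork here and E is conditioned on, so the path is blocked at E.
Path 3: J → E → P → L
  E is a chain here and E is conditioned on, so the path is blocked at E.
Path 4: J → E → L
  E is a chain here and E is conditioned on, so the path is blocked at E.
Path 5: J → G → E → P → L
  G is a chain here and G is conditioned on, so the path is blocked at G.
Path 6: J → G → E → L
  G is a chain here and G is conditioned on, so the path is blocked at G.
Every path is blocked, so J and L are d-separated given {E, G, P, X}.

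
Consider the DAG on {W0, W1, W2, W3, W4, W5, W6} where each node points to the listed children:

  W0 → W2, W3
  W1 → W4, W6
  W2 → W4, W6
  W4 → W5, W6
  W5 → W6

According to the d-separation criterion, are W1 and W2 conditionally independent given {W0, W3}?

Yes

There are 6 undirected paths between W1 and W2; checking each against the conditioning set {W0, W3}:
  1. W1 → W6 ← W5 ← W4 ← W2 — W6:collider[blocks]; W5:chain[open]; W4:chain[open] ⇒ blocked
  2. W1 → W6 ← W2 — W6:collider[blocks] ⇒ blocked
  3. W1 → W6 ← W4 ← W2 — W6:collider[blocks]; W4:chain[open] ⇒ blocked
  4. W1 → W4 → W5 → W6 ← W2 — W4:chain[open]; W5:chain[open]; W6:collider[blocks] ⇒ blocked
  5. W1 → W4 → W6 ← W2 — W4:chain[open]; W6:collider[blocks] ⇒ blocked
  6. W1 → W4 ← W2 — W4:collider[blocks] ⇒ blocked
All paths are blocked; W1 ⊥ W2 | {W0, W3} holds.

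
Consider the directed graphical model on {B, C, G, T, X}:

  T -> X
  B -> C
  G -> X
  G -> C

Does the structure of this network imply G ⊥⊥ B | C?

No — G and B are not d-separated given {C}.

The only undirected path from G to B is:
  1. G → C ← B — C:collider[open] ⇒ active
Since the path G → C ← B is active, G and B are not d-separated given {C}.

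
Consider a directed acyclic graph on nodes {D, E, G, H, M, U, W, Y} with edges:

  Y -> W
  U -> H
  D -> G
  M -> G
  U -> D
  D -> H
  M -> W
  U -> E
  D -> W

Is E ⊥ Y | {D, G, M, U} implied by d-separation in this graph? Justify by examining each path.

Enumerating the 4 paths from E to Y and testing each for blocking by {D, G, M, U}:
Path 1: E ← U → D → W ← Y
  U is a fork here and U is conditioned on, so the path is blocked at U.
Path 2: E ← U → D → G ← M → W ← Y
  U is a fork here and U is conditioned on, so the path is blocked at U.
Path 3: E ← U → H ← D → W ← Y
  U is a fork here and U is conditioned on, so the path is blocked at U.
Path 4: E ← U → H ← D → G ← M → W ← Y
  U is a fork here and U is conditioned on, so the path is blocked at U.
All paths are blocked; E ⊥ Y | {D, G, M, U} holds.

Yes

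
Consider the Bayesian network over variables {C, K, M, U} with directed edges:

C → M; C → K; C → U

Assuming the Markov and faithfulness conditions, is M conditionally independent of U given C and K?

Only one path connects M and U:
Path 1: M ← C → U
  C is a fork here and C is conditioned on, so the path is blocked at C.
All paths are blocked; M ⊥ U | {C, K} holds.

Yes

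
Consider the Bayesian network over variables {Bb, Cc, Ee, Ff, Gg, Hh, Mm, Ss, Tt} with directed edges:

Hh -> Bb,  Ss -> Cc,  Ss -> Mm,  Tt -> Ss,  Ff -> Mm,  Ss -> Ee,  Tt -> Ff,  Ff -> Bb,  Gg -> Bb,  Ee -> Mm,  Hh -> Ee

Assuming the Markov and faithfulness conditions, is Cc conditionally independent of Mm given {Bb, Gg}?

5 paths connect Cc and Mm; each must be blocked for d-separation to hold:
  1. Cc ← Ss ← Tt → Ff → Bb ← Hh → Ee → Mm — Ss:chain[open]; Tt:fork[open]; Ff:chain[open]; Bb:collider[open]; Hh:fork[open]; Ee:chain[open] ⇒ active
  2. Cc ← Ss ← Tt → Ff → Mm — Ss:chain[open]; Tt:fork[open]; Ff:chain[open] ⇒ active
  3. Cc ← Ss → Mm — Ss:fork[open] ⇒ active
  4. Cc ← Ss → Ee ← Hh → Bb ← Ff → Mm — Ss:fork[open]; Ee:collider[blocks]; Hh:fork[open]; Bb:collider[open]; Ff:fork[open] ⇒ blocked
  5. Cc ← Ss → Ee → Mm — Ss:fork[open]; Ee:chain[open] ⇒ active
Since the path Cc ← Ss ← Tt → Ff → Bb ← Hh → Ee → Mm is active, Cc and Mm are not d-separated given {Bb, Gg}.

No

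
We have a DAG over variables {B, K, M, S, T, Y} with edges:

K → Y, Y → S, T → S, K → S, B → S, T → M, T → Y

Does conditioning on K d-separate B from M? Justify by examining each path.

Enumerating the 3 paths from B to M and testing each for blocking by {K}:
  1. B → S ← T → M — S:collider[blocks]; T:fork[open] ⇒ blocked
  2. B → S ← Y ← T → M — S:collider[blocks]; Y:chain[open]; T:fork[open] ⇒ blocked
  3. B → S ← K → Y ← T → M — S:collider[blocks]; K:fork[blocks]; Y:collider[blocks]; T:fork[open] ⇒ blocked
Every path is blocked, so B and M are d-separated given {K}.

Yes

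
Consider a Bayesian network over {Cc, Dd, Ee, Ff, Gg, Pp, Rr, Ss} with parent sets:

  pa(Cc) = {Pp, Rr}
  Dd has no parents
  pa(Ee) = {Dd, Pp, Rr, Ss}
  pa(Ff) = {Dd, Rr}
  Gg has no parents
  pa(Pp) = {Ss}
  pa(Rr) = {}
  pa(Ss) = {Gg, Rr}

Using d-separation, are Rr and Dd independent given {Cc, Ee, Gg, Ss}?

No

There are 6 undirected paths between Rr and Dd; checking each against the conditioning set {Cc, Ee, Gg, Ss}:
Path 1: Rr → Ee ← Dd
  Ee is a collider and Ee is conditioned on, which opens it — no node blocks this path, so it is active.
Path 2: Rr → Cc ← Pp → Ee ← Dd
  Cc is a collider and Cc is conditioned on, which opens it; Pp is a fork and Pp is not conditioned on; Ee is a collider and Ee is conditioned on, which opens it — no node blocks this path, so it is active.
Path 3: Rr → Cc ← Pp ← Ss → Ee ← Dd
  Ss is a fork here and Ss is conditioned on, so the path is blocked at Ss.
Path 4: Rr → Ff ← Dd
  Ff is a collider here and neither Ff nor any of its descendants is conditioned on, so the collider stays closed — the path is blocked at Ff.
Path 5: Rr → Ss → Pp → Ee ← Dd
  Ss is a chain here and Ss is conditioned on, so the path is blocked at Ss.
Path 6: Rr → Ss → Ee ← Dd
  Ss is a chain here and Ss is conditioned on, so the path is blocked at Ss.
At least one path is unblocked, so d-separation fails.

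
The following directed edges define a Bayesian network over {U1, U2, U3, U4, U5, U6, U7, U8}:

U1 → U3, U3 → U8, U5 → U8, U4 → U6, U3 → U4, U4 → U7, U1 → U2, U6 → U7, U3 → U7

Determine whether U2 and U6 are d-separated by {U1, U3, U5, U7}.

There are 4 undirected paths between U2 and U6; checking each against the conditioning set {U1, U3, U5, U7}:
  1. U2 ← U1 → U3 → U4 → U6 — U1:fork[blocks]; U3:chain[blocks]; U4:chain[open] ⇒ blocked
  2. U2 ← U1 → U3 → U4 → U7 ← U6 — U1:fork[blocks]; U3:chain[blocks]; U4:chain[open]; U7:collider[open] ⇒ blocked
  3. U2 ← U1 → U3 → U7 ← U4 → U6 — U1:fork[blocks]; U3:chain[blocks]; U7:collider[open]; U4:fork[open] ⇒ blocked
  4. U2 ← U1 → U3 → U7 ← U6 — U1:fork[blocks]; U3:chain[blocks]; U7:collider[open] ⇒ blocked
All paths are blocked; U2 ⊥ U6 | {U1, U3, U5, U7} holds.

Yes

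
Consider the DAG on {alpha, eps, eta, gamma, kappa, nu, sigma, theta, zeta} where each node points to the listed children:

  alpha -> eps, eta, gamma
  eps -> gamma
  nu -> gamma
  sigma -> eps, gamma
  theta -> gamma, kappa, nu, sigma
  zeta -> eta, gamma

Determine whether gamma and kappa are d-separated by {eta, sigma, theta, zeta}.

Enumerating the 6 paths from gamma to kappa and testing each for blocking by {eta, sigma, theta, zeta}:
Path 1: gamma ← eps ← sigma ← theta → kappa
  sigma is a chain here and sigma is conditioned on, so the path is blocked at sigma.
Path 2: gamma ← alpha → eps ← sigma ← theta → kappa
  eps is a collider here and neither eps nor any of its descendants is conditioned on, so the collider stays closed — the path is blocked at eps.
Path 3: gamma ← theta → kappa
  theta is a fork here and theta is conditioned on, so the path is blocked at theta.
Path 4: gamma ← zeta → eta ← alpha → eps ← sigma ← theta → kappa
  zeta is a fork here and zeta is conditioned on, so the path is blocked at zeta.
Path 5: gamma ← nu ← theta → kappa
  theta is a fork here and theta is conditioned on, so the path is blocked at theta.
Path 6: gamma ← sigma ← theta → kappa
  sigma is a chain here and sigma is conditioned on, so the path is blocked at sigma.
All paths are blocked; gamma ⊥ kappa | {eta, sigma, theta, zeta} holds.

Yes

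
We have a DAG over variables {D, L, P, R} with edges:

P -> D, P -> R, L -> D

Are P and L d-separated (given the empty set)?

Yes

There is one path between P and L:
  1. P → D ← L — D:collider[blocks] ⇒ blocked
All paths are blocked; P ⊥ L | ∅ holds.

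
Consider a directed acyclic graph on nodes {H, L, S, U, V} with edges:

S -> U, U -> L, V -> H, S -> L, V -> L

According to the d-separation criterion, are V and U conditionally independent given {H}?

Yes — V and U are d-separated given {H}.

2 paths connect V and U; each must be blocked for d-separation to hold:
  1. V → L ← U — L:collider[blocks] ⇒ blocked
  2. V → L ← S → U — L:collider[blocks]; S:fork[open] ⇒ blocked
Every path is blocked, so V and U are d-separated given {H}.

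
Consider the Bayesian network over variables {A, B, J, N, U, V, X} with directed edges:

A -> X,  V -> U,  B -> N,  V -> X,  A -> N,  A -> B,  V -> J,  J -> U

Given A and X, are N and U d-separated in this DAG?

Yes

Enumerating the 4 paths from N to U and testing each for blocking by {A, X}:
Path 1: N ← A → X ← V → U
  A is a fork here and A is conditioned on, so the path is blocked at A.
Path 2: N ← A → X ← V → J → U
  A is a fork here and A is conditioned on, so the path is blocked at A.
Path 3: N ← B ← A → X ← V → U
  A is a fork here and A is conditioned on, so the path is blocked at A.
Path 4: N ← B ← A → X ← V → J → U
  A is a fork here and A is conditioned on, so the path is blocked at A.
All paths are blocked; N ⊥ U | {A, X} holds.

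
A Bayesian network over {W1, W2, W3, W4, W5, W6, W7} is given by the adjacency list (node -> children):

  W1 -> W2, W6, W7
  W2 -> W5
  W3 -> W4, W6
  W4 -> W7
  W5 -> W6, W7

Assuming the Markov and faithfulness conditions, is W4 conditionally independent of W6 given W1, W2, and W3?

Yes

5 paths connect W4 and W6; each must be blocked for d-separation to hold:
Path 1: W4 ← W3 → W6
  W3 is a fork here and W3 is conditioned on, so the path is blocked at W3.
Path 2: W4 → W7 ← W1 → W2 → W5 → W6
  W7 is a collider here and neither W7 nor any of its descendants is conditioned on, so the collider stays closed — the path is blocked at W7.
Path 3: W4 → W7 ← W1 → W6
  W7 is a collider here and neither W7 nor any of its descendants is conditioned on, so the collider stays closed — the path is blocked at W7.
Path 4: W4 → W7 ← W5 ← W2 ← W1 → W6
  W7 is a collider here and neither W7 nor any of its descendants is conditioned on, so the collider stays closed — the path is blocked at W7.
Path 5: W4 → W7 ← W5 → W6
  W7 is a collider here and neither W7 nor any of its descendants is conditioned on, so the collider stays closed — the path is blocked at W7.
All paths are blocked; W4 ⊥ W6 | {W1, W2, W3} holds.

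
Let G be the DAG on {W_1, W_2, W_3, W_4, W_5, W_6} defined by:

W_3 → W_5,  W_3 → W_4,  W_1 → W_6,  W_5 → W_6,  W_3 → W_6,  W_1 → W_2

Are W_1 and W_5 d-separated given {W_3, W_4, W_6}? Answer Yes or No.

No — W_1 and W_5 are not d-separated given {W_3, W_4, W_6}.

We examine all 2 paths between W_1 and W_5:
Path 1: W_1 → W_6 ← W_5
  W_6 is a collider and W_6 is conditioned on, which opens it — no node blocks this path, so it is active.
Path 2: W_1 → W_6 ← W_3 → W_5
  W_3 is a fork here and W_3 is conditioned on, so the path is blocked at W_3.
Since the path W_1 → W_6 ← W_5 is active, W_1 and W_5 are not d-separated given {W_3, W_4, W_6}.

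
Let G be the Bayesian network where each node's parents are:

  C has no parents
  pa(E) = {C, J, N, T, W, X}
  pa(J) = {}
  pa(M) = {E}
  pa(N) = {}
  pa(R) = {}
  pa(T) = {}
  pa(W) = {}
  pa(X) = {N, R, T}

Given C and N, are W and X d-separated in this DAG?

Yes

3 paths connect W and X; each must be blocked for d-separation to hold:
Path 1: W → E ← T → X
  E is a collider here and neither E nor any of its descendants is conditioned on, so the collider stays closed — the path is blocked at E.
Path 2: W → E ← N → X
  E is a collider here and neither E nor any of its descendants is conditioned on, so the collider stays closed — the path is blocked at E.
Path 3: W → E ← X
  E is a collider here and neither E nor any of its descendants is conditioned on, so the collider stays closed — the path is blocked at E.
Since every path is blocked, d-separation holds.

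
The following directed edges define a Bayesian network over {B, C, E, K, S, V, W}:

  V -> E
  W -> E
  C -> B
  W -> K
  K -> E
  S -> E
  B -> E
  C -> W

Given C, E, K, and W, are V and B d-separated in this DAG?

Enumerating the 3 paths from V to B and testing each for blocking by {C, E, K, W}:
  1. V → E ← K ← W ← C → B — E:collider[open]; K:chain[blocks]; W:chain[blocks]; C:fork[blocks] ⇒ blocked
  2. V → E ← W ← C → B — E:collider[open]; W:chain[blocks]; C:fork[blocks] ⇒ blocked
  3. V → E ← B — E:collider[open] ⇒ active
Because an active path exists, V and B are not d-separated.

No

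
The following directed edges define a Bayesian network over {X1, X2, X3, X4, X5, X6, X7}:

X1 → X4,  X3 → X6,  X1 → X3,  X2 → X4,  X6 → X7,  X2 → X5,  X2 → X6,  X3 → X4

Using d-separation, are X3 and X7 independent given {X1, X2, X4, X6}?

There are 3 undirected paths between X3 and X7; checking each against the conditioning set {X1, X2, X4, X6}:
  1. X3 → X6 → X7 — X6:chain[blocks] ⇒ blocked
  2. X3 ← X1 → X4 ← X2 → X6 → X7 — X1:fork[blocks]; X4:collider[open]; X2:fork[blocks]; X6:chain[blocks] ⇒ blocked
  3. X3 → X4 ← X2 → X6 → X7 — X4:collider[open]; X2:fork[blocks]; X6:chain[blocks] ⇒ blocked
Every path is blocked, so X3 and X7 are d-separated given {X1, X2, X4, X6}.

Yes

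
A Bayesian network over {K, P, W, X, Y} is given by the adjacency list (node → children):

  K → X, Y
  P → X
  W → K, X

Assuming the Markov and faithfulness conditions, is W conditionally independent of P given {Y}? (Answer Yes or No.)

Yes

There are 2 undirected paths between W and P; checking each against the conditioning set {Y}:
Path 1: W → X ← P
  X is a collider here and neither X nor any of its descendants is conditioned on, so the collider stays closed — the path is blocked at X.
Path 2: W → K → X ← P
  X is a collider here and neither X nor any of its descendants is conditioned on, so the collider stays closed — the path is blocked at X.
All paths are blocked; W ⊥ P | {Y} holds.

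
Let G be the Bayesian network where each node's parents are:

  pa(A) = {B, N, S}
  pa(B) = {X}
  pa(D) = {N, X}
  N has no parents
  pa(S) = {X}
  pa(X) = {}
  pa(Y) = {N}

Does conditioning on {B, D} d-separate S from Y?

No

4 paths connect S and Y; each must be blocked for d-separation to hold:
Path 1: S ← X → D ← N → Y
  X is a fork and X is not conditioned on; D is a collider and D is conditioned on, which opens it; N is a fork and N is not conditioned on — no node blocks this path, so it is active.
Path 2: S ← X → B → A ← N → Y
  B is a chain here and B is conditioned on, so the path is blocked at B.
Path 3: S → A ← N → Y
  A is a collider here and neither A nor any of its descendants is conditioned on, so the collider stays closed — the path is blocked at A.
Path 4: S → A ← B ← X → D ← N → Y
  A is a collider here and neither A nor any of its descendants is conditioned on, so the collider stays closed — the path is blocked at A.
At least one path is unblocked, so d-separation fails.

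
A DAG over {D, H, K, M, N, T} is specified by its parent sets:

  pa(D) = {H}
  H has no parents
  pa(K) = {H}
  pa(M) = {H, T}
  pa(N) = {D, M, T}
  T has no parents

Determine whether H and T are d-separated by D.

Yes — H and T are d-separated given {D}.

4 paths connect H and T; each must be blocked for d-separation to hold:
  1. H → M → N ← T — M:chain[open]; N:collider[blocks] ⇒ blocked
  2. H → M ← T — M:collider[blocks] ⇒ blocked
  3. H → D → N ← T — D:chain[blocks]; N:collider[blocks] ⇒ blocked
  4. H → D → N ← M ← T — D:chain[blocks]; N:collider[blocks]; M:chain[open] ⇒ blocked
Every path is blocked, so H and T are d-separated given {D}.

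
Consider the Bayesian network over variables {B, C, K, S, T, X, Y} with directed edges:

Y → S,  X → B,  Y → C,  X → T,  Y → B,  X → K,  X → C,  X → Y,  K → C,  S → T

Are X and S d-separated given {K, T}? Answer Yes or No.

No

Enumerating the 5 paths from X to S and testing each for blocking by {K, T}:
Path 1: X → K → C ← Y → S
  K is a chain here and K is conditioned on, so the path is blocked at K.
Path 2: X → C ← Y → S
  C is a collider here and neither C nor any of its descendants is conditioned on, so the collider stays closed — the path is blocked at C.
Path 3: X → Y → S
  Y is a chain and Y is not conditioned on — no node blocks this path, so it is active.
Path 4: X → B ← Y → S
  B is a collider here and neither B nor any of its descendants is conditioned on, so the collider stays closed — the path is blocked at B.
Path 5: X → T ← S
  T is a collider and T is conditioned on, which opens it — no node blocks this path, so it is active.
At least one path is unblocked, so d-separation fails.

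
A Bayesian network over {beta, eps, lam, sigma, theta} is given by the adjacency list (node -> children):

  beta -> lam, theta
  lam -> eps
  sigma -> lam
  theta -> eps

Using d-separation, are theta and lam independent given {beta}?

There are 2 undirected paths between theta and lam; checking each against the conditioning set {beta}:
Path 1: theta ← beta → lam
  beta is a fork here and beta is conditioned on, so the path is blocked at beta.
Path 2: theta → eps ← lam
  eps is a collider here and neither eps nor any of its descendants is conditioned on, so the collider stays closed — the path is blocked at eps.
Every path is blocked, so theta and lam are d-separated given {beta}.

Yes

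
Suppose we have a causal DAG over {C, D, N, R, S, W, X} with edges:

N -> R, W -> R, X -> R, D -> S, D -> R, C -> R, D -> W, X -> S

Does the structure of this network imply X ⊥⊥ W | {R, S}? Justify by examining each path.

We examine all 4 paths between X and W:
Path 1: X → R ← D → W
  R is a collider and R is conditioned on, which opens it; D is a fork and D is not conditioned on — no node blocks this path, so it is active.
Path 2: X → R ← W
  R is a collider and R is conditioned on, which opens it — no node blocks this path, so it is active.
Path 3: X → S ← D → W
  S is a collider and S is conditioned on, which opens it; D is a fork and D is not conditioned on — no node blocks this path, so it is active.
Path 4: X → S ← D → R ← W
  S is a collider and S is conditioned on, which opens it; D is a fork and D is not conditioned on; R is a collider and R is conditioned on, which opens it — no node blocks this path, so it is active.
Because an active path exists, X and W are not d-separated.

No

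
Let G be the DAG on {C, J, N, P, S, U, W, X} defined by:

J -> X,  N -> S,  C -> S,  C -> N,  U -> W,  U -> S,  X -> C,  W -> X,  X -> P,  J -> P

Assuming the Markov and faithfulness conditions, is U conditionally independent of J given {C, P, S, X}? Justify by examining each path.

We examine all 6 paths between U and J:
Path 1: U → S ← N ← C ← X → P ← J
  C is a chain here and C is conditioned on, so the path is blocked at C.
Path 2: U → S ← N ← C ← X ← J
  C is a chain here and C is conditioned on, so the path is blocked at C.
Path 3: U → S ← C ← X → P ← J
  C is a chain here and C is conditioned on, so the path is blocked at C.
Path 4: U → S ← C ← X ← J
  C is a chain here and C is conditioned on, so the path is blocked at C.
Path 5: U → W → X → P ← J
  X is a chain here and X is conditioned on, so the path is blocked at X.
Path 6: U → W → X ← J
  W is a chain and W is not conditioned on; X is a collider and X is conditioned on, which opens it — no node blocks this path, so it is active.
At least one path is unblocked, so d-separation fails.

No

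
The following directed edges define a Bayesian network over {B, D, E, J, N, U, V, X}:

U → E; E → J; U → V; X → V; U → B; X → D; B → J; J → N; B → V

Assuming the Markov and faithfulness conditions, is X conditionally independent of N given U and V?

No

There are 4 undirected paths between X and N; checking each against the conditioning set {U, V}:
Path 1: X → V ← B → J → N
  V is a collider and V is conditioned on, which opens it; B is a fork and B is not conditioned on; J is a chain and J is not conditioned on — no node blocks this path, so it is active.
Path 2: X → V ← B ← U → E → J → N
  U is a fork here and U is conditioned on, so the path is blocked at U.
Path 3: X → V ← U → E → J → N
  U is a fork here and U is conditioned on, so the path is blocked at U.
Path 4: X → V ← U → B → J → N
  U is a fork here and U is conditioned on, so the path is blocked at U.
At least one path is unblocked, so d-separation fails.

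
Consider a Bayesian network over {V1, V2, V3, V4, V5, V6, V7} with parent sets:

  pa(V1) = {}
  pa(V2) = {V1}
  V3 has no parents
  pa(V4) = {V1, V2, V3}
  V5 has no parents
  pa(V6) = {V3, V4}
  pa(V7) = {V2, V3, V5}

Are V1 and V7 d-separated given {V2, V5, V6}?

No — V1 and V7 are not d-separated given {V2, V5, V6}.

We examine all 6 paths between V1 and V7:
  1. V1 → V2 → V7 — V2:chain[blocks] ⇒ blocked
  2. V1 → V2 → V4 → V6 ← V3 → V7 — V2:chain[blocks]; V4:chain[open]; V6:collider[open]; V3:fork[open] ⇒ blocked
  3. V1 → V2 → V4 ← V3 → V7 — V2:chain[blocks]; V4:collider[open]; V3:fork[open] ⇒ blocked
  4. V1 → V4 → V6 ← V3 → V7 — V4:chain[open]; V6:collider[open]; V3:fork[open] ⇒ active
  5. V1 → V4 ← V2 → V7 — V4:collider[open]; V2:fork[blocks] ⇒ blocked
  6. V1 → V4 ← V3 → V7 — V4:collider[open]; V3:fork[open] ⇒ active
At least one path is unblocked, so d-separation fails.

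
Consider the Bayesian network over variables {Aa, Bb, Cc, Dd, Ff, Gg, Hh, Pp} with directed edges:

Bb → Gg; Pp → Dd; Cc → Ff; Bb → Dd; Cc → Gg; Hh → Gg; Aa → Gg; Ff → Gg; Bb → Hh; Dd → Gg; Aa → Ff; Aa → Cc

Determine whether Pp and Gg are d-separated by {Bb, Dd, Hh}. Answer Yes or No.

We examine all 3 paths between Pp and Gg:
  1. Pp → Dd ← Bb → Hh → Gg — Dd:collider[open]; Bb:fork[blocks]; Hh:chain[blocks] ⇒ blocked
  2. Pp → Dd ← Bb → Gg — Dd:collider[open]; Bb:fork[blocks] ⇒ blocked
  3. Pp → Dd → Gg — Dd:chain[blocks] ⇒ blocked
All paths are blocked; Pp ⊥ Gg | {Bb, Dd, Hh} holds.

Yes — Pp and Gg are d-separated given {Bb, Dd, Hh}.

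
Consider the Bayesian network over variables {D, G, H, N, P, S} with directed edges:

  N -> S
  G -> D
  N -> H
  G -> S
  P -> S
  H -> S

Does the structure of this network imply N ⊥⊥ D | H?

Enumerating the 2 paths from N to D and testing each for blocking by {H}:
  1. N → H → S ← G → D — H:chain[blocks]; S:collider[blocks]; G:fork[open] ⇒ blocked
  2. N → S ← G → D — S:collider[blocks]; G:fork[open] ⇒ blocked
All paths are blocked; N ⊥ D | {H} holds.

Yes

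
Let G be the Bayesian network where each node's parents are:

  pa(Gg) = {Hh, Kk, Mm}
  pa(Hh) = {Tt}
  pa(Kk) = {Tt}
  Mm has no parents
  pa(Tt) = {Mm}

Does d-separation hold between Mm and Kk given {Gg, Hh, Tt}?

Enumerating the 4 paths from Mm to Kk and testing each for blocking by {Gg, Hh, Tt}:
  1. Mm → Gg ← Hh ← Tt → Kk — Gg:collider[open]; Hh:chain[blocks]; Tt:fork[blocks] ⇒ blocked
  2. Mm → Gg ← Kk — Gg:collider[open] ⇒ active
  3. Mm → Tt → Hh → Gg ← Kk — Tt:chain[blocks]; Hh:chain[blocks]; Gg:collider[open] ⇒ blocked
  4. Mm → Tt → Kk — Tt:chain[blocks] ⇒ blocked
At least one path is unblocked, so d-separation fails.

No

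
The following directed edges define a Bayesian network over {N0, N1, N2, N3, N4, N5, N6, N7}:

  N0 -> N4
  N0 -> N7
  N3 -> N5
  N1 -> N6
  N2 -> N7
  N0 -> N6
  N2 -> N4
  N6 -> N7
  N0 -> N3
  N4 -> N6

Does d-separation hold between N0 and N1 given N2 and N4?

5 paths connect N0 and N1; each must be blocked for d-separation to hold:
Path 1: N0 → N7 ← N2 → N4 → N6 ← N1
  N7 is a collider here and neither N7 nor any of its descendants is conditioned on, so the collider stays closed — the path is blocked at N7.
Path 2: N0 → N7 ← N6 ← N1
  N7 is a collider here and neither N7 nor any of its descendants is conditioned on, so the collider stays closed — the path is blocked at N7.
Path 3: N0 → N4 ← N2 → N7 ← N6 ← N1
  N2 is a fork here and N2 is conditioned on, so the path is blocked at N2.
Path 4: N0 → N4 → N6 ← N1
  N4 is a chain here and N4 is conditioned on, so the path is blocked at N4.
Path 5: N0 → N6 ← N1
  N6 is a collider here and neither N6 nor any of its descendants is conditioned on, so the collider stays closed — the path is blocked at N6.
Since every path is blocked, d-separation holds.

Yes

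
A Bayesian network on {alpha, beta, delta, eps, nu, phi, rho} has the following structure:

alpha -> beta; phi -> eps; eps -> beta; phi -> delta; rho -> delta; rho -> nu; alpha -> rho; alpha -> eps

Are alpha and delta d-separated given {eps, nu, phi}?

No — alpha and delta are not d-separated given {eps, nu, phi}.

We examine all 3 paths between alpha and delta:
Path 1: alpha → rho → delta
  rho is a chain and rho is not conditioned on — no node blocks this path, so it is active.
Path 2: alpha → beta ← eps ← phi → delta
  beta is a collider here and neither beta nor any of its descendants is conditioned on, so the collider stays closed — the path is blocked at beta.
Path 3: alpha → eps ← phi → delta
  phi is a fork here and phi is conditioned on, so the path is blocked at phi.
At least one path is unblocked, so d-separation fails.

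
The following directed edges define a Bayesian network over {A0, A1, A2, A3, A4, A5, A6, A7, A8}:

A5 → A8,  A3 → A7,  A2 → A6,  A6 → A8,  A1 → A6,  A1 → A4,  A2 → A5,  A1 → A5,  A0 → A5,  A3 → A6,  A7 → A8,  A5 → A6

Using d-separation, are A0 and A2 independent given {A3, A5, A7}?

There are 5 undirected paths between A0 and A2; checking each against the conditioning set {A3, A5, A7}:
  1. A0 → A5 → A8 ← A6 ← A2 — A5:chain[blocks]; A8:collider[blocks]; A6:chain[open] ⇒ blocked
  2. A0 → A5 → A8 ← A7 ← A3 → A6 ← A2 — A5:chain[blocks]; A8:collider[blocks]; A7:chain[blocks]; A3:fork[blocks]; A6:collider[blocks] ⇒ blocked
  3. A0 → A5 → A6 ← A2 — A5:chain[blocks]; A6:collider[blocks] ⇒ blocked
  4. A0 → A5 ← A2 — A5:collider[open] ⇒ active
  5. A0 → A5 ← A1 → A6 ← A2 — A5:collider[open]; A1:fork[open]; A6:collider[blocks] ⇒ blocked
Since the path A0 → A5 ← A2 is active, A0 and A2 are not d-separated given {A3, A5, A7}.

No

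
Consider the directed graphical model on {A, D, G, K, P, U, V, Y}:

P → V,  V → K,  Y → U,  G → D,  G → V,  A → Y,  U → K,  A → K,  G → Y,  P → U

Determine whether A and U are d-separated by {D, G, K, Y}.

There are 6 undirected paths between A and U; checking each against the conditioning set {D, G, K, Y}:
Path 1: A → Y → U
  Y is a chain here and Y is conditioned on, so the path is blocked at Y.
Path 2: A → Y ← G → V → K ← U
  G is a fork here and G is conditioned on, so the path is blocked at G.
Path 3: A → Y ← G → V ← P → U
  G is a fork here and G is conditioned on, so the path is blocked at G.
Path 4: A → K ← U
  K is a collider and K is conditioned on, which opens it — no node blocks this path, so it is active.
Path 5: A → K ← V ← P → U
  K is a collider and K is conditioned on, which opens it; V is a chain and V is not conditioned on; P is a fork and P is not conditioned on — no node blocks this path, so it is active.
Path 6: A → K ← V ← G → Y → U
  G is a fork here and G is conditioned on, so the path is blocked at G.
Because an active path exists, A and U are not d-separated.

No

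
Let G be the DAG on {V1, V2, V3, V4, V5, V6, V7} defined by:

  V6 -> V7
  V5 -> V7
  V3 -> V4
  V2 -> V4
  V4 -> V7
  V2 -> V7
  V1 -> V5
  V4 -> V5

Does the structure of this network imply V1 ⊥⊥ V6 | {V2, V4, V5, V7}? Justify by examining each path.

Enumerating the 3 paths from V1 to V6 and testing each for blocking by {V2, V4, V5, V7}:
Path 1: V1 → V5 → V7 ← V6
  V5 is a chain here and V5 is conditioned on, so the path is blocked at V5.
Path 2: V1 → V5 ← V4 ← V2 → V7 ← V6
  V4 is a chain here and V4 is conditioned on, so the path is blocked at V4.
Path 3: V1 → V5 ← V4 → V7 ← V6
  V4 is a fork here and V4 is conditioned on, so the path is blocked at V4.
Every path is blocked, so V1 and V6 are d-separated given {V2, V4, V5, V7}.

Yes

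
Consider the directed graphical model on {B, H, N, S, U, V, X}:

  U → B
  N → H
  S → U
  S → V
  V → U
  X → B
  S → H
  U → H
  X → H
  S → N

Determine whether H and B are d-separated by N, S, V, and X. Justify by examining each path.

No

There are 6 undirected paths between H and B; checking each against the conditioning set {N, S, V, X}:
  1. H ← U → B — U:fork[open] ⇒ active
  2. H ← X → B — X:fork[blocks] ⇒ blocked
  3. H ← N ← S → U → B — N:chain[blocks]; S:fork[blocks]; U:chain[open] ⇒ blocked
  4. H ← N ← S → V → U → B — N:chain[blocks]; S:fork[blocks]; V:chain[blocks]; U:chain[open] ⇒ blocked
  5. H ← S → U → B — S:fork[blocks]; U:chain[open] ⇒ blocked
  6. H ← S → V → U → B — S:fork[blocks]; V:chain[blocks]; U:chain[open] ⇒ blocked
Because an active path exists, H and B are not d-separated.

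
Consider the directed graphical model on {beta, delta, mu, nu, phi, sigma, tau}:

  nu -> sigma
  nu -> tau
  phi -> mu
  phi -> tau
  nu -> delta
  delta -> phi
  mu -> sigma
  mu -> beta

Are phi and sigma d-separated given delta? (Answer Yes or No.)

3 paths connect phi and sigma; each must be blocked for d-separation to hold:
Path 1: phi → tau ← nu → sigma
  tau is a collider here and neither tau nor any of its descendants is conditioned on, so the collider stays closed — the path is blocked at tau.
Path 2: phi ← delta ← nu → sigma
  delta is a chain here and delta is conditioned on, so the path is blocked at delta.
Path 3: phi → mu → sigma
  mu is a chain and mu is not conditioned on — no node blocks this path, so it is active.
Since the path phi → mu → sigma is active, phi and sigma are not d-separated given {delta}.

No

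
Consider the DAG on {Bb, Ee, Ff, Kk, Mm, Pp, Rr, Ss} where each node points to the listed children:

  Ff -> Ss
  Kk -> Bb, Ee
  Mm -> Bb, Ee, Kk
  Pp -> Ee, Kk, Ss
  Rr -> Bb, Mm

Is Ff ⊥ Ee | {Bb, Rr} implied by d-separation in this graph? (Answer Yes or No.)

Yes

We examine all 5 paths between Ff and Ee:
  1. Ff → Ss ← Pp → Kk ← Mm → Ee — Ss:collider[blocks]; Pp:fork[open]; Kk:collider[open]; Mm:fork[open] ⇒ blocked
  2. Ff → Ss ← Pp → Kk → Ee — Ss:collider[blocks]; Pp:fork[open]; Kk:chain[open] ⇒ blocked
  3. Ff → Ss ← Pp → Kk → Bb ← Rr → Mm → Ee — Ss:collider[blocks]; Pp:fork[open]; Kk:chain[open]; Bb:collider[open]; Rr:fork[blocks]; Mm:chain[open] ⇒ blocked
  4. Ff → Ss ← Pp → Kk → Bb ← Mm → Ee — Ss:collider[blocks]; Pp:fork[open]; Kk:chain[open]; Bb:collider[open]; Mm:fork[open] ⇒ blocked
  5. Ff → Ss ← Pp → Ee — Ss:collider[blocks]; Pp:fork[open] ⇒ blocked
Since every path is blocked, d-separation holds.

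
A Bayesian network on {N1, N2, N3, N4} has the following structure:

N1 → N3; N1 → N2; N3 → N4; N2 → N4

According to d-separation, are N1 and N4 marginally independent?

No

We examine all 2 paths between N1 and N4:
Path 1: N1 → N2 → N4
  N2 is a chain and N2 is not conditioned on — no node blocks this path, so it is active.
Path 2: N1 → N3 → N4
  N3 is a chain and N3 is not conditioned on — no node blocks this path, so it is active.
At least one path is unblocked, so d-separation fails.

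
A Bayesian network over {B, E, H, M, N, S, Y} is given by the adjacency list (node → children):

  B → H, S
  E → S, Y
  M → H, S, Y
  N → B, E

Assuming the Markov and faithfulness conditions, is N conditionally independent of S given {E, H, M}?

Enumerating the 6 paths from N to S and testing each for blocking by {E, H, M}:
  1. N → E → S — E:chain[blocks] ⇒ blocked
  2. N → E → Y ← M → S — E:chain[blocks]; Y:collider[blocks]; M:fork[blocks] ⇒ blocked
  3. N → E → Y ← M → H ← B → S — E:chain[blocks]; Y:collider[blocks]; M:fork[blocks]; H:collider[open]; B:fork[open] ⇒ blocked
  4. N → B → S — B:chain[open] ⇒ active
  5. N → B → H ← M → S — B:chain[open]; H:collider[open]; M:fork[blocks] ⇒ blocked
  6. N → B → H ← M → Y ← E → S — B:chain[open]; H:collider[open]; M:fork[blocks]; Y:collider[blocks]; E:fork[blocks] ⇒ blocked
Since the path N → B → S is active, N and S are not d-separated given {E, H, M}.

No — N and S are not d-separated given {E, H, M}.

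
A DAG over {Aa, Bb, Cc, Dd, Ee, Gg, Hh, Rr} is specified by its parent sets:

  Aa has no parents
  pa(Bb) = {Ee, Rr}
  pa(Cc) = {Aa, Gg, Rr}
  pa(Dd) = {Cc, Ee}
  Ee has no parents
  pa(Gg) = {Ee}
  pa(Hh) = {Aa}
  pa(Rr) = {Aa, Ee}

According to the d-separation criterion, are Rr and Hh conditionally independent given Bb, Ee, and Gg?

Enumerating the 6 paths from Rr to Hh and testing each for blocking by {Bb, Ee, Gg}:
Path 1: Rr ← Aa → Hh
  Aa is a fork and Aa is not conditioned on — no node blocks this path, so it is active.
Path 2: Rr → Cc ← Aa → Hh
  Cc is a collider here and neither Cc nor any of its descendants is conditioned on, so the collider stays closed — the path is blocked at Cc.
Path 3: Rr → Bb ← Ee → Dd ← Cc ← Aa → Hh
  Ee is a fork here and Ee is conditioned on, so the path is blocked at Ee.
Path 4: Rr → Bb ← Ee → Gg → Cc ← Aa → Hh
  Ee is a fork here and Ee is conditioned on, so the path is blocked at Ee.
Path 5: Rr ← Ee → Dd ← Cc ← Aa → Hh
  Ee is a fork here and Ee is conditioned on, so the path is blocked at Ee.
Path 6: Rr ← Ee → Gg → Cc ← Aa → Hh
  Ee is a fork here and Ee is conditioned on, so the path is blocked at Ee.
Because an active path exists, Rr and Hh are not d-separated.

No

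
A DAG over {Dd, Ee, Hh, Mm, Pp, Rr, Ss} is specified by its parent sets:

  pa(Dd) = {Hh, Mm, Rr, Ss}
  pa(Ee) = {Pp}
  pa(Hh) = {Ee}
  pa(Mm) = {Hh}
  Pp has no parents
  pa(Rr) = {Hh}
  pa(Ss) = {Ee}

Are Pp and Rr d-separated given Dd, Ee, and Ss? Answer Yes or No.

We examine all 6 paths between Pp and Rr:
  1. Pp → Ee → Hh → Mm → Dd ← Rr — Ee:chain[blocks]; Hh:chain[open]; Mm:chain[open]; Dd:collider[open] ⇒ blocked
  2. Pp → Ee → Hh → Rr — Ee:chain[blocks]; Hh:chain[open] ⇒ blocked
  3. Pp → Ee → Hh → Dd ← Rr — Ee:chain[blocks]; Hh:chain[open]; Dd:collider[open] ⇒ blocked
  4. Pp → Ee → Ss → Dd ← Hh → Rr — Ee:chain[blocks]; Ss:chain[blocks]; Dd:collider[open]; Hh:fork[open] ⇒ blocked
  5. Pp → Ee → Ss → Dd ← Mm ← Hh → Rr — Ee:chain[blocks]; Ss:chain[blocks]; Dd:collider[open]; Mm:chain[open]; Hh:fork[open] ⇒ blocked
  6. Pp → Ee → Ss → Dd ← Rr — Ee:chain[blocks]; Ss:chain[blocks]; Dd:collider[open] ⇒ blocked
Since every path is blocked, d-separation holds.

Yes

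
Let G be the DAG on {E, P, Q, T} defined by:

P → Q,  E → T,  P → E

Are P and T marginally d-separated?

The only undirected path from P to T is:
Path 1: P → E → T
  E is a chain and E is not conditioned on — no node blocks this path, so it is active.
At least one path is unblocked, so d-separation fails.

No — P and T are not d-separated given ∅.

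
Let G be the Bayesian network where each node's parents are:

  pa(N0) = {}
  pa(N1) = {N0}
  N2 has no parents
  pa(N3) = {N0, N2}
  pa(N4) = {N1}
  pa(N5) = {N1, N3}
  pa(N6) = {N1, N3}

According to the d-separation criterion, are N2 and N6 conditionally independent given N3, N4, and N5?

No

There are 3 undirected paths between N2 and N6; checking each against the conditioning set {N3, N4, N5}:
Path 1: N2 → N3 → N6
  N3 is a chain here and N3 is conditioned on, so the path is blocked at N3.
Path 2: N2 → N3 → N5 ← N1 → N6
  N3 is a chain here and N3 is conditioned on, so the path is blocked at N3.
Path 3: N2 → N3 ← N0 → N1 → N6
  N3 is a collider and N3 is conditioned on, which opens it; N0 is a fork and N0 is not conditioned on; N1 is a chain and N1 is not conditioned on — no node blocks this path, so it is active.
Since the path N2 → N3 ← N0 → N1 → N6 is active, N2 and N6 are not d-separated given {N3, N4, N5}.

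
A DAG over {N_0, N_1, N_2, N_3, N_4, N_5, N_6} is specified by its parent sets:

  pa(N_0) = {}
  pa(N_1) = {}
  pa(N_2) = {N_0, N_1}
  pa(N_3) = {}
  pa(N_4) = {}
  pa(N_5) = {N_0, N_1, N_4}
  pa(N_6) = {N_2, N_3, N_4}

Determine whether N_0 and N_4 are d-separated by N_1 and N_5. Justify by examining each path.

No — N_0 and N_4 are not d-separated given {N_1, N_5}.

There are 4 undirected paths between N_0 and N_4; checking each against the conditioning set {N_1, N_5}:
Path 1: N_0 → N_2 ← N_1 → N_5 ← N_4
  N_2 is a collider here and neither N_2 nor any of its descendants is conditioned on, so the collider stays closed — the path is blocked at N_2.
Path 2: N_0 → N_2 → N_6 ← N_4
  N_6 is a collider here and neither N_6 nor any of its descendants is conditioned on, so the collider stays closed — the path is blocked at N_6.
Path 3: N_0 → N_5 ← N_1 → N_2 → N_6 ← N_4
  N_1 is a fork here and N_1 is conditioned on, so the path is blocked at N_1.
Path 4: N_0 → N_5 ← N_4
  N_5 is a collider and N_5 is conditioned on, which opens it — no node blocks this path, so it is active.
Because an active path exists, N_0 and N_4 are not d-separated.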